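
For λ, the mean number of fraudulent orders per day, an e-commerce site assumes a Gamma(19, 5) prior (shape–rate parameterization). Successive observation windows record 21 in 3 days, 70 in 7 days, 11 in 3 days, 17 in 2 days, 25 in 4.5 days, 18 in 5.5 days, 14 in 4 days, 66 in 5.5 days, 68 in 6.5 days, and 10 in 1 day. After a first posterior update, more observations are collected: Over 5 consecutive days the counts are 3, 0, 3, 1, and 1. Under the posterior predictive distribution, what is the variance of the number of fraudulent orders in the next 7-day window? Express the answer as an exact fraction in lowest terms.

143311/2704

Total count: 21 + 70 + 11 + 17 + 25 + 18 + 14 + 66 + 68 + 10 = 320.
Total exposure: 3 + 7 + 3 + 2 + 4.5 + 5.5 + 4 + 5.5 + 6.5 + 1 = 42 days.
After the first batch: Gamma(19 + 320, 5 + 42) = Gamma(339, 47).
Total count: 3 + 0 + 3 + 1 + 1 = 8.
Total exposure: 5 days.
After the second batch: Gamma(339 + 8, 47 + 5) = Gamma(347, 52).
The posterior predictive for a window of length T is Negative Binomial with variance T·α'·(β'+T)/β'² = 7·347·59/2704 = 143311/2704.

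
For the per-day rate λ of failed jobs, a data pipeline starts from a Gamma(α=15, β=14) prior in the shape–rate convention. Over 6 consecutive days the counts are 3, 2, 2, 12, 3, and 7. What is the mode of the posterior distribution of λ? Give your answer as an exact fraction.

43/20

Total count: 3 + 2 + 2 + 12 + 3 + 7 = 29.
Total exposure: 6 days.
The Gamma prior is conjugate for the Poisson rate, so λ | data ~ Gamma(15+29, 14+6) = Gamma(44, 20).
Posterior mode = (α'−1)/β' = 43/20.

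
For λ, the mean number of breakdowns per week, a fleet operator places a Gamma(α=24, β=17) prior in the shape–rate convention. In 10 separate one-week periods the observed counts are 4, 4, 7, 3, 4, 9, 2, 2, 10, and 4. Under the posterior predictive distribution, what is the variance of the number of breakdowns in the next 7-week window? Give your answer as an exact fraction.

17374/729

Total count: 4 + 4 + 7 + 3 + 4 + 9 + 2 + 2 + 10 + 4 = 49.
Total exposure: 10 weeks.
Posterior: α' = 24 + 49 = 73, β' = 17 + 10 = 27.
The posterior predictive for a window of length T is Negative Binomial with variance T·α'·(β'+T)/β'² = 7·73·34/729 = 17374/729.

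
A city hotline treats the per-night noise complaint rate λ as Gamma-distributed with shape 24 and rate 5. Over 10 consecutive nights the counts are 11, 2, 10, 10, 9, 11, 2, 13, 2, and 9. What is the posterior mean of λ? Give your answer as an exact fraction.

103/15

Total count: 11 + 2 + 10 + 10 + 9 + 11 + 2 + 13 + 2 + 9 = 79.
Total exposure: 10 nights.
The Gamma prior is conjugate for the Poisson rate, so λ | data ~ Gamma(24+79, 5+10) = Gamma(103, 15).
Posterior mean = α'/β' = 103/15.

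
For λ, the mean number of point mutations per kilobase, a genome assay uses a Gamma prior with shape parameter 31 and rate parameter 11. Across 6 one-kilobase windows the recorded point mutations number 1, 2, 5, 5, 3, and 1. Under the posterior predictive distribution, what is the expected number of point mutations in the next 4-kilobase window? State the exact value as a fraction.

Total count: 1 + 2 + 5 + 5 + 3 + 1 = 17.
Total exposure: 6 kilobases.
Conjugate update: add total count to the shape and total exposure to the rate, giving Gamma(48, 17).
Predictive mean over a 4-kilobase window = T·E[λ|data] = 4·48/17 = 192/17.

192/17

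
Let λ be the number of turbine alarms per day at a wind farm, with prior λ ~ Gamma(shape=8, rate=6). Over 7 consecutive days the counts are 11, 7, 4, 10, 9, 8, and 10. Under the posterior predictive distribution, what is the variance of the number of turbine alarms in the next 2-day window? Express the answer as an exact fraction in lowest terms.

2010/169

Total count: 11 + 7 + 4 + 10 + 9 + 8 + 10 = 59.
Total exposure: 7 days.
The Gamma prior is conjugate for the Poisson rate, so λ | data ~ Gamma(8+59, 6+7) = Gamma(67, 13).
The posterior predictive for a window of length T is Negative Binomial with variance T·α'·(β'+T)/β'² = 2·67·15/169 = 2010/169.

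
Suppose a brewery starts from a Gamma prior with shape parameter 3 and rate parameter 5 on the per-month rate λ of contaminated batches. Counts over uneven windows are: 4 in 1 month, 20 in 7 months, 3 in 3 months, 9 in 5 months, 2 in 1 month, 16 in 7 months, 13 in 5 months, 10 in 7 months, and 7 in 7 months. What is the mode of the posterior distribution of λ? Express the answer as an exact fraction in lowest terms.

43/24

Total count: 4 + 20 + 3 + 9 + 2 + 16 + 13 + 10 + 7 = 84.
Total exposure: 1 + 7 + 3 + 5 + 1 + 7 + 5 + 7 + 7 = 43 months.
Posterior: α' = 3 + 84 = 87, β' = 5 + 43 = 48.
Posterior mode = (α'−1)/β' = 86/48 = 43/24.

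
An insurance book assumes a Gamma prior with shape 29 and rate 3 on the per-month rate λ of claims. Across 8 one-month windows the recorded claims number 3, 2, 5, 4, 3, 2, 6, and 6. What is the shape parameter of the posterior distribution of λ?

60

Total count: 3 + 2 + 5 + 4 + 3 + 2 + 6 + 6 = 31.
Total exposure: 8 months.
Conjugate update: add total count to the shape and total exposure to the rate, giving Gamma(60, 11).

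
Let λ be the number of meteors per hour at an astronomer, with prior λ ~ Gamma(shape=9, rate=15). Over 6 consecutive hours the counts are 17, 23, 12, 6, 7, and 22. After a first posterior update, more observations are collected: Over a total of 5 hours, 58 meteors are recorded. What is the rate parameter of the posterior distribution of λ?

Total count: 17 + 23 + 12 + 6 + 7 + 22 = 87.
Total exposure: 6 hours.
After the first batch: Gamma(9 + 87, 15 + 6) = Gamma(96, 21).
Total count 58 over total exposure 5 hours.
After the second batch: Gamma(96 + 58, 21 + 5) = Gamma(154, 26).

26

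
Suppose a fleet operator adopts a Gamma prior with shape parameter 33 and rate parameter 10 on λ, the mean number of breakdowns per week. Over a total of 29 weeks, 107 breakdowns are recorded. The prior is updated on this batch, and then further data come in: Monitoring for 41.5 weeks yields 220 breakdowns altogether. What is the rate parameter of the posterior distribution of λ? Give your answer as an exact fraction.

Total count 107 over total exposure 29 weeks.
After the first batch: Gamma(33 + 107, 10 + 29) = Gamma(140, 39).
Total count 220 over total exposure 41.5 weeks.
After the second batch: Gamma(140 + 220, 39 + 41.5) = Gamma(360, 161/2).

161/2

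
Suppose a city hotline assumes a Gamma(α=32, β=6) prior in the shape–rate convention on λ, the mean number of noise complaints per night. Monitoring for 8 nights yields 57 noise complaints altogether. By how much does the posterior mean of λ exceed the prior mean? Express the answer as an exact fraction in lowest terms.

Total count 57 over total exposure 8 nights.
Conjugate update: add total count to the shape and total exposure to the rate, giving Gamma(89, 14).
Posterior mean = 89/14 = 89/14; prior mean = 32/6 = 16/3. Difference = 89/14 − 16/3 = 43/42.

43/42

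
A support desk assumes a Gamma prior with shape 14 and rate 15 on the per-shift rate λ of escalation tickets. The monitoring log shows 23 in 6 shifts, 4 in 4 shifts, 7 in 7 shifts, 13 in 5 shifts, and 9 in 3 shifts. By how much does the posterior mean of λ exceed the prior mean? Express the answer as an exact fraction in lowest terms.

49/60

Total count: 23 + 4 + 7 + 13 + 9 = 56.
Total exposure: 6 + 4 + 7 + 5 + 3 = 25 shifts.
By Gamma–Poisson conjugacy, the posterior is Gamma(α + Σx, β + Σt) = Gamma(14 + 56, 15 + 25) = Gamma(70, 40).
Posterior mean = 70/40 = 7/4; prior mean = 14/15 = 14/15. Difference = 7/4 − 14/15 = 49/60.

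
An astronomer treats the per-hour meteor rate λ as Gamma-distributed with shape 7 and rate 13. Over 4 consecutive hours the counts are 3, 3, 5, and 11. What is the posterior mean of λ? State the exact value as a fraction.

Total count: 3 + 3 + 5 + 11 = 22.
Total exposure: 4 hours.
Posterior: α' = 7 + 22 = 29, β' = 13 + 4 = 17.
Posterior mean = α'/β' = 29/17.

29/17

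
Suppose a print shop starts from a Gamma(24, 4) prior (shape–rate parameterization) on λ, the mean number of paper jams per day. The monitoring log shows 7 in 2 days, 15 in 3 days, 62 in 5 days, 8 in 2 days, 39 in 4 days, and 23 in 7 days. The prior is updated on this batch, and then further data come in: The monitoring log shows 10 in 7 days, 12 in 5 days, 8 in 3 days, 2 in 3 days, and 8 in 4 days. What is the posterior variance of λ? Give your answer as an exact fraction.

218/2401

Total count: 7 + 15 + 62 + 8 + 39 + 23 = 154.
Total exposure: 2 + 3 + 5 + 2 + 4 + 7 = 23 days.
After the first batch: Gamma(24 + 154, 4 + 23) = Gamma(178, 27).
Total count: 10 + 12 + 8 + 2 + 8 = 40.
Total exposure: 7 + 5 + 3 + 3 + 4 = 22 days.
After the second batch: Gamma(178 + 40, 27 + 22) = Gamma(218, 49).
Posterior variance = α'/β'² = 218/2401.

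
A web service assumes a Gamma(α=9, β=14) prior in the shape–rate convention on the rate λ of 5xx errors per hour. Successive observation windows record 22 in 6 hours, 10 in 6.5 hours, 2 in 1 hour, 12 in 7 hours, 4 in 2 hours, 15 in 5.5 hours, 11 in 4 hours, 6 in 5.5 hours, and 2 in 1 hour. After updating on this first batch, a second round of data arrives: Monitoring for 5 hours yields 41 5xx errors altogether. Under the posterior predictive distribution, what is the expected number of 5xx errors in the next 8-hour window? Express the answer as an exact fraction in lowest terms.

2144/115

Total count: 22 + 10 + 2 + 12 + 4 + 15 + 11 + 6 + 2 = 84.
Total exposure: 6 + 6.5 + 1 + 7 + 2 + 5.5 + 4 + 5.5 + 1 = 38.5 hours.
After the first batch: Gamma(9 + 84, 14 + 38.5) = Gamma(93, 105/2).
Total count 41 over total exposure 5 hours.
After the second batch: Gamma(93 + 41, 105/2 + 5) = Gamma(134, 115/2).
Predictive mean over an 8-hour window = T·E[λ|data] = 8·134/(115/2) = 2144/115.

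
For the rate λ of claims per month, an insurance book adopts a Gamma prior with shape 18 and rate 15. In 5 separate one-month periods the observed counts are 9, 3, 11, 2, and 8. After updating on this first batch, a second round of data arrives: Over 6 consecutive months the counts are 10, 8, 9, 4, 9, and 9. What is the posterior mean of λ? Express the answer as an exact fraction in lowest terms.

50/13

Total count: 9 + 3 + 11 + 2 + 8 = 33.
Total exposure: 5 months.
After the first batch: Gamma(18 + 33, 15 + 5) = Gamma(51, 20).
Total count: 10 + 8 + 9 + 4 + 9 + 9 = 49.
Total exposure: 6 months.
After the second batch: Gamma(51 + 49, 20 + 6) = Gamma(100, 26).
Posterior mean = α'/β' = 100/26 = 50/13.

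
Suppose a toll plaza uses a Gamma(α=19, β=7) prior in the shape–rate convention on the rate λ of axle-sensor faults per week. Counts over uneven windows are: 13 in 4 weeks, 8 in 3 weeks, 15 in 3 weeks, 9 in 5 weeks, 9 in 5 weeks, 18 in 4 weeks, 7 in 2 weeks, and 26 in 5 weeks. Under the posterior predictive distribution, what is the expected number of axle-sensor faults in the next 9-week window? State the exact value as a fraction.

558/19

Total count: 13 + 8 + 15 + 9 + 9 + 18 + 7 + 26 = 105.
Total exposure: 4 + 3 + 3 + 5 + 5 + 4 + 2 + 5 = 31 weeks.
The Gamma prior is conjugate for the Poisson rate, so λ | data ~ Gamma(19+105, 7+31) = Gamma(124, 38).
Predictive mean over a 9-week window = T·E[λ|data] = 9·124/38 = 558/19.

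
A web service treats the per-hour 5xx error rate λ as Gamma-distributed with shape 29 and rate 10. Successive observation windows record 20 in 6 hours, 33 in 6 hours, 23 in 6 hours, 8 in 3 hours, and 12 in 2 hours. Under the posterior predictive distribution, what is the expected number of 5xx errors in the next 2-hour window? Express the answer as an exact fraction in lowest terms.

Total count: 20 + 33 + 23 + 8 + 12 = 96.
Total exposure: 6 + 6 + 6 + 3 + 2 = 23 hours.
Gamma(α, β) with Poisson data over total exposure Σt gives posterior Gamma(α+Σx, β+Σt) = Gamma(125, 33).
Predictive mean over a 2-hour window = T·E[λ|data] = 2·125/33 = 250/33.

250/33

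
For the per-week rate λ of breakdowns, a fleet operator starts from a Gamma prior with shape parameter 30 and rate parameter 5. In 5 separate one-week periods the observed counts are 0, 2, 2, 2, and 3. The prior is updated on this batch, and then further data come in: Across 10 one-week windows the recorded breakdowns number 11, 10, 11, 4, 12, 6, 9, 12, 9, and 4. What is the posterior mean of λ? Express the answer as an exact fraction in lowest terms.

Total count: 0 + 2 + 2 + 2 + 3 = 9.
Total exposure: 5 weeks.
After the first batch: Gamma(30 + 9, 5 + 5) = Gamma(39, 10).
Total count: 11 + 10 + 11 + 4 + 12 + 6 + 9 + 12 + 9 + 4 = 88.
Total exposure: 10 weeks.
After the second batch: Gamma(39 + 88, 10 + 10) = Gamma(127, 20).
Posterior mean = α'/β' = 127/20.

127/20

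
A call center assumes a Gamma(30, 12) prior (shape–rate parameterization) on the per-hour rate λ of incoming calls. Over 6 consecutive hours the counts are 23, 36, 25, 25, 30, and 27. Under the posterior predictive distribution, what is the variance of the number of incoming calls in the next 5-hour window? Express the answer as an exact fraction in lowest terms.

Total count: 23 + 36 + 25 + 25 + 30 + 27 = 166.
Total exposure: 6 hours.
By Gamma–Poisson conjugacy, the posterior is Gamma(α + Σx, β + Σt) = Gamma(30 + 166, 12 + 6) = Gamma(196, 18).
The posterior predictive for a window of length T is Negative Binomial with variance T·α'·(β'+T)/β'² = 5·196·23/324 = 5635/81.

5635/81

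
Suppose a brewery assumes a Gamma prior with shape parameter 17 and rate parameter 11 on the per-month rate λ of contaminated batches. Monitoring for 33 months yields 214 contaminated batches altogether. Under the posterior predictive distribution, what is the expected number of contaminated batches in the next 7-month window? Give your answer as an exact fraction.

147/4

Total count 214 over total exposure 33 months.
The Gamma prior is conjugate for the Poisson rate, so λ | data ~ Gamma(17+214, 11+33) = Gamma(231, 44).
Predictive mean over a 7-month window = T·E[λ|data] = 7·231/44 = 147/4.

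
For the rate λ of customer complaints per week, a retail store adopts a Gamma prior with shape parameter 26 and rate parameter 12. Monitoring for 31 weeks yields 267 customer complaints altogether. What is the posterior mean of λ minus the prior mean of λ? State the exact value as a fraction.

Total count 267 over total exposure 31 weeks.
Gamma(α, β) with Poisson data over total exposure Σt gives posterior Gamma(α+Σx, β+Σt) = Gamma(293, 43).
Posterior mean = 293/43 = 293/43; prior mean = 26/12 = 13/6. Difference = 293/43 − 13/6 = 1199/258.

1199/258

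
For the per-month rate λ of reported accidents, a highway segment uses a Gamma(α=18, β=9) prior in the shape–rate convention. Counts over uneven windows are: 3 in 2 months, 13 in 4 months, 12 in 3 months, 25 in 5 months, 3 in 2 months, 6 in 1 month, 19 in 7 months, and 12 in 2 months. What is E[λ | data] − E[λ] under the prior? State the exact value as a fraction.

41/35

Total count: 3 + 13 + 12 + 25 + 3 + 6 + 19 + 12 = 93.
Total exposure: 2 + 4 + 3 + 5 + 2 + 1 + 7 + 2 = 26 months.
The Gamma prior is conjugate for the Poisson rate, so λ | data ~ Gamma(18+93, 9+26) = Gamma(111, 35).
Posterior mean = 111/35 = 111/35; prior mean = 18/9 = 2. Difference = 111/35 − 2 = 41/35.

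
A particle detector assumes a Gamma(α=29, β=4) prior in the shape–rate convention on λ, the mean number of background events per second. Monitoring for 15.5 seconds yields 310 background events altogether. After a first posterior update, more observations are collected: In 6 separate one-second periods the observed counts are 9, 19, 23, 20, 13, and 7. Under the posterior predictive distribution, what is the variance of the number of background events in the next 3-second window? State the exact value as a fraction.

Total count 310 over total exposure 15.5 seconds.
After the first batch: Gamma(29 + 310, 4 + 15.5) = Gamma(339, 39/2).
Total count: 9 + 19 + 23 + 20 + 13 + 7 = 91.
Total exposure: 6 seconds.
After the second batch: Gamma(339 + 91, 39/2 + 6) = Gamma(430, 51/2).
The posterior predictive for a window of length T is Negative Binomial with variance T·α'·(β'+T)/β'² = 3·430·(57/2)/(2601/4) = 16340/289.

16340/289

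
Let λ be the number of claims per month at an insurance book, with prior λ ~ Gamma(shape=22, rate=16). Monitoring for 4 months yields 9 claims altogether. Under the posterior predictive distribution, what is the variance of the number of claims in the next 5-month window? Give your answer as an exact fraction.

155/16

Total count 9 over total exposure 4 months.
Gamma(α, β) with Poisson data over total exposure Σt gives posterior Gamma(α+Σx, β+Σt) = Gamma(31, 20).
The posterior predictive for a window of length T is Negative Binomial with variance T·α'·(β'+T)/β'² = 5·31·25/400 = 155/16.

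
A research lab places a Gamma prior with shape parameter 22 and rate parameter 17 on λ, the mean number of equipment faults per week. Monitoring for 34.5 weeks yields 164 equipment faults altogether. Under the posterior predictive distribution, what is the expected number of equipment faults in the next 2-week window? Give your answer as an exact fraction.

Total count 164 over total exposure 34.5 weeks.
Conjugate update: add total count to the shape and total exposure to the rate, giving Gamma(186, 103/2).
Predictive mean over a 2-week window = T·E[λ|data] = 2·186/(103/2) = 744/103.

744/103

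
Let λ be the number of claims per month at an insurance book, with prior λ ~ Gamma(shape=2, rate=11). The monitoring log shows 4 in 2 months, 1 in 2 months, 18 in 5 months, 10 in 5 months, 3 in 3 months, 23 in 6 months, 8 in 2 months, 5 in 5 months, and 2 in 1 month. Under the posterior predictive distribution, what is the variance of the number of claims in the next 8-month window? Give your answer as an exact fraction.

7600/441

Total count: 4 + 1 + 18 + 10 + 3 + 23 + 8 + 5 + 2 = 74.
Total exposure: 2 + 2 + 5 + 5 + 3 + 6 + 2 + 5 + 1 = 31 months.
Gamma(α, β) with Poisson data over total exposure Σt gives posterior Gamma(α+Σx, β+Σt) = Gamma(76, 42).
The posterior predictive for a window of length T is Negative Binomial with variance T·α'·(β'+T)/β'² = 8·76·50/1764 = 7600/441.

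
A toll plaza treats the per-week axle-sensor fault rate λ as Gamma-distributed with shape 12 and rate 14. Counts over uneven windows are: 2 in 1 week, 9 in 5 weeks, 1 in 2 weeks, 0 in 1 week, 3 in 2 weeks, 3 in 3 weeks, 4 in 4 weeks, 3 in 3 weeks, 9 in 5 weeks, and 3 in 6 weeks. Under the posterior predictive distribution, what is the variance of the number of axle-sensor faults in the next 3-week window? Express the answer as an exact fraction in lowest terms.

7203/2116

Total count: 2 + 9 + 1 + 0 + 3 + 3 + 4 + 3 + 9 + 3 = 37.
Total exposure: 1 + 5 + 2 + 1 + 2 + 3 + 4 + 3 + 5 + 6 = 32 weeks.
By Gamma–Poisson conjugacy, the posterior is Gamma(α + Σx, β + Σt) = Gamma(12 + 37, 14 + 32) = Gamma(49, 46).
The posterior predictive for a window of length T is Negative Binomial with variance T·α'·(β'+T)/β'² = 3·49·49/2116 = 7203/2116.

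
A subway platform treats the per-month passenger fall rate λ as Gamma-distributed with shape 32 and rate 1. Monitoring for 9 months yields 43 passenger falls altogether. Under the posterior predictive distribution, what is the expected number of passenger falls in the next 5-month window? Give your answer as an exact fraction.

75/2

Total count 43 over total exposure 9 months.
By Gamma–Poisson conjugacy, the posterior is Gamma(α + Σx, β + Σt) = Gamma(32 + 43, 1 + 9) = Gamma(75, 10).
Predictive mean over a 5-month window = T·E[λ|data] = 5·75/10 = 75/2.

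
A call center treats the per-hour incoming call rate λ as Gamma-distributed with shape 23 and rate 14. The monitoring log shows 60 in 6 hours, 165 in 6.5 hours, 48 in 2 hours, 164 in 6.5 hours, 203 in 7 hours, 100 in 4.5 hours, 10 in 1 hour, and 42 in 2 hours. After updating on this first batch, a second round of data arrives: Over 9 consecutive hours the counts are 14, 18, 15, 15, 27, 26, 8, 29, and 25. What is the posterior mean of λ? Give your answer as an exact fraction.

1984/117

Total count: 60 + 165 + 48 + 164 + 203 + 100 + 10 + 42 = 792.
Total exposure: 6 + 6.5 + 2 + 6.5 + 7 + 4.5 + 1 + 2 = 35.5 hours.
After the first batch: Gamma(23 + 792, 14 + 35.5) = Gamma(815, 99/2).
Total count: 14 + 18 + 15 + 15 + 27 + 26 + 8 + 29 + 25 = 177.
Total exposure: 9 hours.
After the second batch: Gamma(815 + 177, 99/2 + 9) = Gamma(992, 117/2).
Posterior mean = α'/β' = 992/(117/2) = 1984/117.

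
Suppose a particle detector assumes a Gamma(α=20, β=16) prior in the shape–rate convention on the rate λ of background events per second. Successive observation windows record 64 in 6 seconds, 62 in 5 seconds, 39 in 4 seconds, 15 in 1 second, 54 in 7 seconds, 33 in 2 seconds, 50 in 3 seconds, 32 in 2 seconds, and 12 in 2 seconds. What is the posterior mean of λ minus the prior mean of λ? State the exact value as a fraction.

Total count: 64 + 62 + 39 + 15 + 54 + 33 + 50 + 32 + 12 = 361.
Total exposure: 6 + 5 + 4 + 1 + 7 + 2 + 3 + 2 + 2 = 32 seconds.
Gamma(α, β) with Poisson data over total exposure Σt gives posterior Gamma(α+Σx, β+Σt) = Gamma(381, 48).
Posterior mean = 381/48 = 127/16; prior mean = 20/16 = 5/4. Difference = 127/16 − 5/4 = 107/16.

107/16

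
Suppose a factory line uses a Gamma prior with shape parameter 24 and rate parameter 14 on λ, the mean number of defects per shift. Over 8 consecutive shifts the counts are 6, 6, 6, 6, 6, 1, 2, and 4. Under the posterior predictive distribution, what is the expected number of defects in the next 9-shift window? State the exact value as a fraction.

549/22

Total count: 6 + 6 + 6 + 6 + 6 + 1 + 2 + 4 = 37.
Total exposure: 8 shifts.
Gamma(α, β) with Poisson data over total exposure Σt gives posterior Gamma(α+Σx, β+Σt) = Gamma(61, 22).
Predictive mean over a 9-shift window = T·E[λ|data] = 9·61/22 = 549/22.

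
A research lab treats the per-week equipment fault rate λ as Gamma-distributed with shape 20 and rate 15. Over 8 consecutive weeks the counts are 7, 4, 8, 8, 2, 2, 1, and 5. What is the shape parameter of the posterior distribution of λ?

Total count: 7 + 4 + 8 + 8 + 2 + 2 + 1 + 5 = 37.
Total exposure: 8 weeks.
By Gamma–Poisson conjugacy, the posterior is Gamma(α + Σx, β + Σt) = Gamma(20 + 37, 15 + 8) = Gamma(57, 23).

57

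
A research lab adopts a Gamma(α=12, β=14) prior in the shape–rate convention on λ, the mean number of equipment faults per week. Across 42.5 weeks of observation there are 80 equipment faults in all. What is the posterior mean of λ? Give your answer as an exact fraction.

Total count 80 over total exposure 42.5 weeks.
Posterior: α' = 12 + 80 = 92, β' = 14 + 42.5 = 113/2.
Posterior mean = α'/β' = 92/(113/2) = 184/113.

184/113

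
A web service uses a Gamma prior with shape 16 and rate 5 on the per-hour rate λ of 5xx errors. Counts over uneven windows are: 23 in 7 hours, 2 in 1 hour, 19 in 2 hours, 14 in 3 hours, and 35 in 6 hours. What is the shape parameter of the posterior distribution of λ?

109

Total count: 23 + 2 + 19 + 14 + 35 = 93.
Total exposure: 7 + 1 + 2 + 3 + 6 = 19 hours.
Conjugate update: add total count to the shape and total exposure to the rate, giving Gamma(109, 24).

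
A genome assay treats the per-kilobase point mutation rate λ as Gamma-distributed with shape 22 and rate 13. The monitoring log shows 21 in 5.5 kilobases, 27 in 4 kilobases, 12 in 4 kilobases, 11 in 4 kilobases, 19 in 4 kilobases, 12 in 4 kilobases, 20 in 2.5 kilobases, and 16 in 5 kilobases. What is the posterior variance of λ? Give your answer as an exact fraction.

Total count: 21 + 27 + 12 + 11 + 19 + 12 + 20 + 16 = 138.
Total exposure: 5.5 + 4 + 4 + 4 + 4 + 4 + 2.5 + 5 = 33 kilobases.
The Gamma prior is conjugate for the Poisson rate, so λ | data ~ Gamma(22+138, 13+33) = Gamma(160, 46).
Posterior variance = α'/β'² = 160/2116 = 40/529.

40/529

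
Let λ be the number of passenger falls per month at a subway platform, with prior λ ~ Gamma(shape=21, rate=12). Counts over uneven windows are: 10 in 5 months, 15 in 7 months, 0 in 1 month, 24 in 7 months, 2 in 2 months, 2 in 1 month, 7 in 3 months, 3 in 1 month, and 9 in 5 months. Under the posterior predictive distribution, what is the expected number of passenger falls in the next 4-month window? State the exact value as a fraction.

Total count: 10 + 15 + 0 + 24 + 2 + 2 + 7 + 3 + 9 = 72.
Total exposure: 5 + 7 + 1 + 7 + 2 + 1 + 3 + 1 + 5 = 32 months.
The Gamma prior is conjugate for the Poisson rate, so λ | data ~ Gamma(21+72, 12+32) = Gamma(93, 44).
Predictive mean over a 4-month window = T·E[λ|data] = 4·93/44 = 93/11.

93/11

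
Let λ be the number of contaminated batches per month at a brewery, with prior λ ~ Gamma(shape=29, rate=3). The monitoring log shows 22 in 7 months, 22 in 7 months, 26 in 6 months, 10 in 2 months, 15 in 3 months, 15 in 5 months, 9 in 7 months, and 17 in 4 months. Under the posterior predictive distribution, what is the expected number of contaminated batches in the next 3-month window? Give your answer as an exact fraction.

45/4

Total count: 22 + 22 + 26 + 10 + 15 + 15 + 9 + 17 = 136.
Total exposure: 7 + 7 + 6 + 2 + 3 + 5 + 7 + 4 = 41 months.
The Gamma prior is conjugate for the Poisson rate, so λ | data ~ Gamma(29+136, 3+41) = Gamma(165, 44).
Predictive mean over a 3-month window = T·E[λ|data] = 3·165/44 = 45/4.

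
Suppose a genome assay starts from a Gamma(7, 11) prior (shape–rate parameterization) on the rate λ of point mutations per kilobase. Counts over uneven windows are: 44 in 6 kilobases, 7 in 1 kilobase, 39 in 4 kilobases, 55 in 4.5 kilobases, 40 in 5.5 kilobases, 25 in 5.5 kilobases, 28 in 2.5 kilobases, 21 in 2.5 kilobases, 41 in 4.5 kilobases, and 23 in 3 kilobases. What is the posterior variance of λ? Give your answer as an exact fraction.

33/250

Total count: 44 + 7 + 39 + 55 + 40 + 25 + 28 + 21 + 41 + 23 = 323.
Total exposure: 6 + 1 + 4 + 4.5 + 5.5 + 5.5 + 2.5 + 2.5 + 4.5 + 3 = 39 kilobases.
The Gamma prior is conjugate for the Poisson rate, so λ | data ~ Gamma(7+323, 11+39) = Gamma(330, 50).
Posterior variance = α'/β'² = 330/2500 = 33/250.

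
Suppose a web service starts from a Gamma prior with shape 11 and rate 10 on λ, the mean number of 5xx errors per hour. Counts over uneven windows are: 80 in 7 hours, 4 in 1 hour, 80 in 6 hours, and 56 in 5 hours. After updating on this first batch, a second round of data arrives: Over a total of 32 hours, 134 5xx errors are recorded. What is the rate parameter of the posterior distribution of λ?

Total count: 80 + 4 + 80 + 56 = 220.
Total exposure: 7 + 1 + 6 + 5 = 19 hours.
After the first batch: Gamma(11 + 220, 10 + 19) = Gamma(231, 29).
Total count 134 over total exposure 32 hours.
After the second batch: Gamma(231 + 134, 29 + 32) = Gamma(365, 61).

61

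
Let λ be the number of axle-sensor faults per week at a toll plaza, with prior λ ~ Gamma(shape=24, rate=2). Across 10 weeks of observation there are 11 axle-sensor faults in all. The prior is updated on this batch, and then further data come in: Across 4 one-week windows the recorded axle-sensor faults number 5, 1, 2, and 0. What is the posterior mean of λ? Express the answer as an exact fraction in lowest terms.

Total count 11 over total exposure 10 weeks.
After the first batch: Gamma(24 + 11, 2 + 10) = Gamma(35, 12).
Total count: 5 + 1 + 2 + 0 = 8.
Total exposure: 4 weeks.
After the second batch: Gamma(35 + 8, 12 + 4) = Gamma(43, 16).
Posterior mean = α'/β' = 43/16.

43/16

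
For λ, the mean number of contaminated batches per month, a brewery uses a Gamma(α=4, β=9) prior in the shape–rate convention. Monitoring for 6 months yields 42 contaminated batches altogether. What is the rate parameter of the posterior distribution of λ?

15

Total count 42 over total exposure 6 months.
By Gamma–Poisson conjugacy, the posterior is Gamma(α + Σx, β + Σt) = Gamma(4 + 42, 9 + 6) = Gamma(46, 15).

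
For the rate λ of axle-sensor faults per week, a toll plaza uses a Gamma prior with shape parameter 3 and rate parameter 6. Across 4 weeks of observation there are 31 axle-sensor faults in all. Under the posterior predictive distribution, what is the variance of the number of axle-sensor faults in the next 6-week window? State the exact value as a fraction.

816/25

Total count 31 over total exposure 4 weeks.
Posterior: α' = 3 + 31 = 34, β' = 6 + 4 = 10.
The posterior predictive for a window of length T is Negative Binomial with variance T·α'·(β'+T)/β'² = 6·34·16/100 = 816/25.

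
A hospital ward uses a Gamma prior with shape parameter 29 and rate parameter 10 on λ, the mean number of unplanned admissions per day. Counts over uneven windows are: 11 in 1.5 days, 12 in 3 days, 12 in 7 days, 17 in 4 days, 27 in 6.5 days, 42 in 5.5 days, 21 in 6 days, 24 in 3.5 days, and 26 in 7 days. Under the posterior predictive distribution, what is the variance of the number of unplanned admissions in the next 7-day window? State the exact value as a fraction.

94367/2916

Total count: 11 + 12 + 12 + 17 + 27 + 42 + 21 + 24 + 26 = 192.
Total exposure: 1.5 + 3 + 7 + 4 + 6.5 + 5.5 + 6 + 3.5 + 7 = 44 days.
The Gamma prior is conjugate for the Poisson rate, so λ | data ~ Gamma(29+192, 10+44) = Gamma(221, 54).
The posterior predictive for a window of length T is Negative Binomial with variance T·α'·(β'+T)/β'² = 7·221·61/2916 = 94367/2916.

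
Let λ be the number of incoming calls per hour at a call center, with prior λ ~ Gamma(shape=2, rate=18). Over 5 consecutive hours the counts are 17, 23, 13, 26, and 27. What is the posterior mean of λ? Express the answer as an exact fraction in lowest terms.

108/23

Total count: 17 + 23 + 13 + 26 + 27 = 106.
Total exposure: 5 hours.
The Gamma prior is conjugate for the Poisson rate, so λ | data ~ Gamma(2+106, 18+5) = Gamma(108, 23).
Posterior mean = α'/β' = 108/23.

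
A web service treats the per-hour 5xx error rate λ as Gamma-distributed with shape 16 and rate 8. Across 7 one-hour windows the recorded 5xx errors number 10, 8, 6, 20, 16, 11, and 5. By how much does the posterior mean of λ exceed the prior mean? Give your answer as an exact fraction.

Total count: 10 + 8 + 6 + 20 + 16 + 11 + 5 = 76.
Total exposure: 7 hours.
Conjugate update: add total count to the shape and total exposure to the rate, giving Gamma(92, 15).
Posterior mean = 92/15 = 92/15; prior mean = 16/8 = 2. Difference = 92/15 − 2 = 62/15.

62/15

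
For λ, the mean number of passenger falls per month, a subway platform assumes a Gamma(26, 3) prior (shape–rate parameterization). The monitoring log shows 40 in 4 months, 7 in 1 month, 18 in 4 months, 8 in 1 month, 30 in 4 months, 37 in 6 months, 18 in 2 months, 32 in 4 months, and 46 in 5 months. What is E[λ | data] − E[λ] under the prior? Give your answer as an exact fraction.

-49/51

Total count: 40 + 7 + 18 + 8 + 30 + 37 + 18 + 32 + 46 = 236.
Total exposure: 4 + 1 + 4 + 1 + 4 + 6 + 2 + 4 + 5 = 31 months.
Gamma(α, β) with Poisson data over total exposure Σt gives posterior Gamma(α+Σx, β+Σt) = Gamma(262, 34).
Posterior mean = 262/34 = 131/17; prior mean = 26/3 = 26/3. Difference = 131/17 − 26/3 = -49/51.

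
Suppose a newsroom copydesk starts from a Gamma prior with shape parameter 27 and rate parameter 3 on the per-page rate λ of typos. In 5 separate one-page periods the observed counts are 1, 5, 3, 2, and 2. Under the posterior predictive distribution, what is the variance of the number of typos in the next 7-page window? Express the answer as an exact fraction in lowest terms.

525/8

Total count: 1 + 5 + 3 + 2 + 2 = 13.
Total exposure: 5 pages.
Conjugate update: add total count to the shape and total exposure to the rate, giving Gamma(40, 8).
The posterior predictive for a window of length T is Negative Binomial with variance T·α'·(β'+T)/β'² = 7·40·15/64 = 525/8.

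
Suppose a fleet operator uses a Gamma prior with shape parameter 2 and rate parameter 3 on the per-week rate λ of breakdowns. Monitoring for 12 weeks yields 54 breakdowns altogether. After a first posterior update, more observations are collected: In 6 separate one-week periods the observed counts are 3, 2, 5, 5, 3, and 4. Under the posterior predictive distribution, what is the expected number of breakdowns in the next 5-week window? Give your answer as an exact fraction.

Total count 54 over total exposure 12 weeks.
After the first batch: Gamma(2 + 54, 3 + 12) = Gamma(56, 15).
Total count: 3 + 2 + 5 + 5 + 3 + 4 = 22.
Total exposure: 6 weeks.
After the second batch: Gamma(56 + 22, 15 + 6) = Gamma(78, 21).
Predictive mean over a 5-week window = T·E[λ|data] = 5·78/21 = 130/7.

130/7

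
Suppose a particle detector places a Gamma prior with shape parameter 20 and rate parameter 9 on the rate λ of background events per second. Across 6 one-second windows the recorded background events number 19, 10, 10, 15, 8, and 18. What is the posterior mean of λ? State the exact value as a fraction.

20/3

Total count: 19 + 10 + 10 + 15 + 8 + 18 = 80.
Total exposure: 6 seconds.
Conjugate update: add total count to the shape and total exposure to the rate, giving Gamma(100, 15).
Posterior mean = α'/β' = 100/15 = 20/3.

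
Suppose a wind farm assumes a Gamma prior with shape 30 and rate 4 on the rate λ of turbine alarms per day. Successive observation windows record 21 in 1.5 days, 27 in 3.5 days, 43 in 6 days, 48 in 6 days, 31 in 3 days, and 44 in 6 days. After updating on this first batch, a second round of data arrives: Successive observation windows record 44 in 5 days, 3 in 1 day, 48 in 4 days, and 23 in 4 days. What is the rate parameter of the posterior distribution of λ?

44

Total count: 21 + 27 + 43 + 48 + 31 + 44 = 214.
Total exposure: 1.5 + 3.5 + 6 + 6 + 3 + 6 = 26 days.
After the first batch: Gamma(30 + 214, 4 + 26) = Gamma(244, 30).
Total count: 44 + 3 + 48 + 23 = 118.
Total exposure: 5 + 1 + 4 + 4 = 14 days.
After the second batch: Gamma(244 + 118, 30 + 14) = Gamma(362, 44).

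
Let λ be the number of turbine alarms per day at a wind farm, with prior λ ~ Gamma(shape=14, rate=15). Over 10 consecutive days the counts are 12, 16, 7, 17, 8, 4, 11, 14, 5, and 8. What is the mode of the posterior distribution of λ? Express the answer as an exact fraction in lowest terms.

23/5

Total count: 12 + 16 + 7 + 17 + 8 + 4 + 11 + 14 + 5 + 8 = 102.
Total exposure: 10 days.
Conjugate update: add total count to the shape and total exposure to the rate, giving Gamma(116, 25).
Posterior mode = (α'−1)/β' = 115/25 = 23/5.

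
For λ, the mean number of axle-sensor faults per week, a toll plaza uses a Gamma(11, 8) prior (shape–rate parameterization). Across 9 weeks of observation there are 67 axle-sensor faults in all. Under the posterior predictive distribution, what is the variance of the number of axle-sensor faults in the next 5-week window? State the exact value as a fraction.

8580/289

Total count 67 over total exposure 9 weeks.
Conjugate update: add total count to the shape and total exposure to the rate, giving Gamma(78, 17).
The posterior predictive for a window of length T is Negative Binomial with variance T·α'·(β'+T)/β'² = 5·78·22/289 = 8580/289.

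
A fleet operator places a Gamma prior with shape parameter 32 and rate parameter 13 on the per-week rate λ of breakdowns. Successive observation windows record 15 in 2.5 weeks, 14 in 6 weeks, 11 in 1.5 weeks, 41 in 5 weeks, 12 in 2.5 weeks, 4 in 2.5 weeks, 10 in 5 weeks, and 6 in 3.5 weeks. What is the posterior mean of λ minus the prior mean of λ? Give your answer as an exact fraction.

Total count: 15 + 14 + 11 + 41 + 12 + 4 + 10 + 6 = 113.
Total exposure: 2.5 + 6 + 1.5 + 5 + 2.5 + 2.5 + 5 + 3.5 = 28.5 weeks.
Conjugate update: add total count to the shape and total exposure to the rate, giving Gamma(145, 83/2).
Posterior mean = 145/(83/2) = 290/83; prior mean = 32/13 = 32/13. Difference = 290/83 − 32/13 = 1114/1079.

1114/1079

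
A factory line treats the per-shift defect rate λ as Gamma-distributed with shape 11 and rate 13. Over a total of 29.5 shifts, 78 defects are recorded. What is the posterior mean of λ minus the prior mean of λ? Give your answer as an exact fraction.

1379/1105

Total count 78 over total exposure 29.5 shifts.
Gamma(α, β) with Poisson data over total exposure Σt gives posterior Gamma(α+Σx, β+Σt) = Gamma(89, 85/2).
Posterior mean = 89/(85/2) = 178/85; prior mean = 11/13 = 11/13. Difference = 178/85 − 11/13 = 1379/1105.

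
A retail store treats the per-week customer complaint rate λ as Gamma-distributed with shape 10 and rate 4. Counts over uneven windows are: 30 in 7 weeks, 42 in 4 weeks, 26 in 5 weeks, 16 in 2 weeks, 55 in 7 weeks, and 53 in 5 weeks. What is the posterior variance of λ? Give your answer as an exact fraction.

Total count: 30 + 42 + 26 + 16 + 55 + 53 = 222.
Total exposure: 7 + 4 + 5 + 2 + 7 + 5 = 30 weeks.
By Gamma–Poisson conjugacy, the posterior is Gamma(α + Σx, β + Σt) = Gamma(10 + 222, 4 + 30) = Gamma(232, 34).
Posterior variance = α'/β'² = 232/1156 = 58/289.

58/289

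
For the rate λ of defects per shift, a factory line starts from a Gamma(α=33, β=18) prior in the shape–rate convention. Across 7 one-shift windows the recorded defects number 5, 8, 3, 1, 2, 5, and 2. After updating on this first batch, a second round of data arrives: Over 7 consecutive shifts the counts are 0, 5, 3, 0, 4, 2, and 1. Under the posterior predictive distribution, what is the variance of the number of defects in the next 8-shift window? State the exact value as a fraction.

Total count: 5 + 8 + 3 + 1 + 2 + 5 + 2 = 26.
Total exposure: 7 shifts.
After the first batch: Gamma(33 + 26, 18 + 7) = Gamma(59, 25).
Total count: 0 + 5 + 3 + 0 + 4 + 2 + 1 = 15.
Total exposure: 7 shifts.
After the second batch: Gamma(59 + 15, 25 + 7) = Gamma(74, 32).
The posterior predictive for a window of length T is Negative Binomial with variance T·α'·(β'+T)/β'² = 8·74·40/1024 = 185/8.

185/8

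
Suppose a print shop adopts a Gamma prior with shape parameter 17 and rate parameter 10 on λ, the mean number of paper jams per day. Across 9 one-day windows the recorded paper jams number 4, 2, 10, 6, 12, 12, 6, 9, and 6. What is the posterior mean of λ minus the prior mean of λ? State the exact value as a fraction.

517/190

Total count: 4 + 2 + 10 + 6 + 12 + 12 + 6 + 9 + 6 = 67.
Total exposure: 9 days.
Conjugate update: add total count to the shape and total exposure to the rate, giving Gamma(84, 19).
Posterior mean = 84/19 = 84/19; prior mean = 17/10 = 17/10. Difference = 84/19 − 17/10 = 517/190.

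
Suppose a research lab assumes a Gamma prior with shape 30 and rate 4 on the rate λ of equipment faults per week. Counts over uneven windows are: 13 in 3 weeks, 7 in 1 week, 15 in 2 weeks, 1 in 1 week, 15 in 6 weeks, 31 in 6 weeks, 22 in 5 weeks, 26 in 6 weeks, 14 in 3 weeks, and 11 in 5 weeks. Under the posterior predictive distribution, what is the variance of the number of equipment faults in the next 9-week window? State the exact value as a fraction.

Total count: 13 + 7 + 15 + 1 + 15 + 31 + 22 + 26 + 14 + 11 = 155.
Total exposure: 3 + 1 + 2 + 1 + 6 + 6 + 5 + 6 + 3 + 5 = 38 weeks.
The Gamma prior is conjugate for the Poisson rate, so λ | data ~ Gamma(30+155, 4+38) = Gamma(185, 42).
The posterior predictive for a window of length T is Negative Binomial with variance T·α'·(β'+T)/β'² = 9·185·51/1764 = 9435/196.

9435/196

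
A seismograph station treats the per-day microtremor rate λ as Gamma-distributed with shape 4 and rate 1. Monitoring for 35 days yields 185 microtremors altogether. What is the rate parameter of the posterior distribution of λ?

36

Total count 185 over total exposure 35 days.
Conjugate update: add total count to the shape and total exposure to the rate, giving Gamma(189, 36).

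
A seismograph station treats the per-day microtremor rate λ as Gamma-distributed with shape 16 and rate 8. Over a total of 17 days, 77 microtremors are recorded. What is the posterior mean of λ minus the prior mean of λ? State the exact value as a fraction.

Total count 77 over total exposure 17 days.
By Gamma–Poisson conjugacy, the posterior is Gamma(α + Σx, β + Σt) = Gamma(16 + 77, 8 + 17) = Gamma(93, 25).
Posterior mean = 93/25 = 93/25; prior mean = 16/8 = 2. Difference = 93/25 − 2 = 43/25.

43/25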